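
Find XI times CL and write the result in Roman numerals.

XI = 11
CL = 150
11 × 150 = 1650

MDCL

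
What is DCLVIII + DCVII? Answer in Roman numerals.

DCLVIII = 658
DCVII = 607
658 + 607 = 1265

MCCLXV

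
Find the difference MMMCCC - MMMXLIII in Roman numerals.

MMMCCC = 3300
MMMXLIII = 3043
3300 - 3043 = 257

CCLVII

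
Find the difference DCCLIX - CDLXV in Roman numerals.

DCCLIX = 759
CDLXV = 465
759 - 465 = 294

CCXCIV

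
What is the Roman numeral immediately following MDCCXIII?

MDCCXIII = 1713; next is 1714

MDCCXIV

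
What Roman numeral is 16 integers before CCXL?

CCXL = 240
240 - 16 = 224

CCXXIV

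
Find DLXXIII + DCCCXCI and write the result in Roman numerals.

DLXXIII = 573
DCCCXCI = 891
573 + 891 = 1464

MCDLXIV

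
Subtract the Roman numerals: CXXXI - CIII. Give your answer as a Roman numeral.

CXXXI = 131
CIII = 103
131 - 103 = 28

XXVIII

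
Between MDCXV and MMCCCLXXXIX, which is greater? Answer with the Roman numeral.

MDCXV = 1615
MMCCCLXXXIX = 2389
2389 is larger

MMCCCLXXXIX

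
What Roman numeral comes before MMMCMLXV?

MMMCMLXV = 3965; previous is 3964

MMMCMLXIV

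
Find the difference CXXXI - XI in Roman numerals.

CXXXI = 131
XI = 11
131 - 11 = 120

CXX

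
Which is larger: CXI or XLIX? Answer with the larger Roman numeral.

CXI = 111
XLIX = 49
111 is larger

CXI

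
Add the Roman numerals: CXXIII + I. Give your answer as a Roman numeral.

CXXIII = 123
I = 1
123 + 1 = 124

CXXIV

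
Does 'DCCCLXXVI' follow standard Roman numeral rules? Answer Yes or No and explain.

'DCCCLXXVI': Check the rules: uses only the symbols I, V, X, L, C, D, M; no symbol is repeated more than three times in a row; V, L and D each appear at most once; no smaller symbol precedes a larger one (values never increase from left to right). Value: D (500) + C (100) + C (100) + C (100) + L (50) + X (10) + X (10) + V (5) + I (1) = 876. So it is a valid standard Roman numeral.

Yes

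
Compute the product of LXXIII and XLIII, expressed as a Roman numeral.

LXXIII = 73
XLIII = 43
73 × 43 = 3139

MMMCXXXIX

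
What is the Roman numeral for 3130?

Convert 3130 to Roman numerals:
  3130 contains 3×1000 (MMM)
  130 contains 1×100 (C)
  30 contains 3×10 (XXX)

MMMCXXX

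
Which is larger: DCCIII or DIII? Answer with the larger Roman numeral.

DCCIII = 703
DIII = 503
703 is larger

DCCIII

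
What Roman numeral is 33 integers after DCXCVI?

DCXCVI = 696
696 + 33 = 729

DCCXXIX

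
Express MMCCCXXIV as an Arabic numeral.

MMCCCXXIV: M=1000, M=1000, C=100, C=100, C=100, X=10, X=10, IV=4
1000 + 1000 + 100 + 100 + 100 + 10 + 10 + 4 = 2324

2324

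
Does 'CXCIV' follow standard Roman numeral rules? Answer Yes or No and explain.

'CXCIV': Check the rules: uses only the symbols I, V, X, L, C, D, M; no symbol is repeated more than three times in a row; V, L and D each appear at most once; the only places a smaller symbol precedes a larger one are the allowed subtractive pairs XC, IV, the symbol right after such a pair (if any) is smaller than the pair's first symbol, and otherwise the values never increase from left to right. Value: C (100) + XC (90) + IV (4) = 194. So it is a valid standard Roman numeral.

Yes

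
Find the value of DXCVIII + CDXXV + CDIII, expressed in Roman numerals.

DXCVIII = 598, CDXXV = 425, CDIII = 403
598 + 425 = 1023
1023 + 403 = 1426

MCDXXVI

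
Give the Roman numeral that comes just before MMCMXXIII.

MMCMXXIII = 2923, so the previous integer is 2923 - 1 = 2922

MMCMXXII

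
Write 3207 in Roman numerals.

Convert 3207 to Roman numerals:
  3207 contains 3×1000 (MMM)
  207 contains 2×100 (CC)
  7 contains 1×5 (V)
  2 contains 2×1 (II)

MMMCCVII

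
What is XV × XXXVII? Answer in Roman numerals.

XV = 15
XXXVII = 37
15 × 37 = 555

DLV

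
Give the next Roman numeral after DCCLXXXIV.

DCCLXXXIV = 784, so the next integer is 784 + 1 = 785

DCCLXXXV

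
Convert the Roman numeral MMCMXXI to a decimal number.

MMCMXXI: M=1000, M=1000, CM=900, X=10, X=10, I=1
1000 + 1000 + 900 + 10 + 10 + 1 = 2921

2921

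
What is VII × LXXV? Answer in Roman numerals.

VII = 7
LXXV = 75
7 × 75 = 525

DXXV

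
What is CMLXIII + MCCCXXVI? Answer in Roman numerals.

CMLXIII = 963
MCCCXXVI = 1326
963 + 1326 = 2289

MMCCLXXXIX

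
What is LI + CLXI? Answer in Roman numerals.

LI = 51
CLXI = 161
51 + 161 = 212

CCXII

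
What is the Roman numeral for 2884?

Convert 2884 to Roman numerals:
  2884 contains 2×1000 (MM)
  884 contains 1×500 (D)
  384 contains 3×100 (CCC)
  84 contains 1×50 (L)
  34 contains 3×10 (XXX)
  4 contains 1×4 (IV)

MMDCCCLXXXIV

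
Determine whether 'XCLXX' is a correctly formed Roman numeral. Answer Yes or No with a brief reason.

'XCLXX': X (position 1) comes before the larger symbol L (position 3) without being directly in front of it as a subtractive pair; apart from IV, IX, XL, XC, CD and CM, symbols must go from largest to smallest

No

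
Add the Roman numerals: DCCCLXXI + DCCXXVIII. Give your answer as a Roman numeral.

DCCCLXXI = 871
DCCXXVIII = 728
871 + 728 = 1599

MDXCIX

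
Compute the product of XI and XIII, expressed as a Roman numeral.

XI = 11
XIII = 13
11 × 13 = 143

CXLIII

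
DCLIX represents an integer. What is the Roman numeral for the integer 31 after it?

DCLIX = 659
659 + 31 = 690

DCXC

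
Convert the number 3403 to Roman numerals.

Convert 3403 to Roman numerals:
  3403 contains 3×1000 (MMM)
  403 contains 1×400 (CD)
  3 contains 3×1 (III)

MMMCDIII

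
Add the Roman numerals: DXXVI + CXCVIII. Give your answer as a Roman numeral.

DXXVI = 526
CXCVIII = 198
526 + 198 = 724

DCCXXIV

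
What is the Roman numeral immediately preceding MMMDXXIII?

MMMDXXIII = 3523; previous is 3522

MMMDXXII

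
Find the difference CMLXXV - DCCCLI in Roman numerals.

CMLXXV = 975
DCCCLI = 851
975 - 851 = 124

CXXIV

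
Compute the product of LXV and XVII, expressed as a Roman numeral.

LXV = 65
XVII = 17
65 × 17 = 1105

MCV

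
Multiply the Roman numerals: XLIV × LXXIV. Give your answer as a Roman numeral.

XLIV = 44
LXXIV = 74
44 × 74 = 3256

MMMCCLVI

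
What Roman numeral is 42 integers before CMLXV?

CMLXV = 965
965 - 42 = 923

CMXXIII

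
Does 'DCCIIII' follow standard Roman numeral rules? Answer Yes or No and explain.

'DCCIIII': More than 3 consecutive I's

No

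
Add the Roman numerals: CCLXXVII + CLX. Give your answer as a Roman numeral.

CCLXXVII = 277
CLX = 160
277 + 160 = 437

CDXXXVII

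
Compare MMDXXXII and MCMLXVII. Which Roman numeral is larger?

MMDXXXII = 2532
MCMLXVII = 1967
2532 is larger

MMDXXXII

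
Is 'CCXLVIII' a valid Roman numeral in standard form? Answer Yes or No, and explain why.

'CCXLVIII': Check the rules: uses only the symbols I, V, X, L, C, D, M; no symbol is repeated more than three times in a row; V, L and D each appear at most once; the only place a smaller symbol precedes a larger one is the allowed subtractive pair XL, the symbol right after such a pair (if any) is smaller than the pair's first symbol, and otherwise the values never increase from left to right. Value: C (100) + C (100) + XL (40) + V (5) + I (1) + I (1) + I (1) = 248. So it is a valid standard Roman numeral.

Yes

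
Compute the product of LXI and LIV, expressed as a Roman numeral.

LXI = 61
LIV = 54
61 × 54 = 3294

MMMCCXCIV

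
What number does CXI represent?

CXI: C=100, X=10, I=1
100 + 10 + 1 = 111

111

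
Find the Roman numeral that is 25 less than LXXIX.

LXXIX = 79
79 - 25 = 54

LIV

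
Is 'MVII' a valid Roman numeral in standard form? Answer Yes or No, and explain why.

'MVII': Check the rules: uses only the symbols I, V, X, L, C, D, M; no symbol is repeated more than three times in a row; V, L and D each appear at most once; no smaller symbol precedes a larger one (values never increase from left to right). Value: M (1000) + V (5) + I (1) + I (1) = 1007. So it is a valid standard Roman numeral.

Yes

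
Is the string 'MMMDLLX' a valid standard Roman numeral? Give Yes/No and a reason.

'MMMDLLX': L should not appear more than once

No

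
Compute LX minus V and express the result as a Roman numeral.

LX = 60
V = 5
60 - 5 = 55

LV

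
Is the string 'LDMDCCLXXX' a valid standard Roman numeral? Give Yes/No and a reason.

'LDMDCCLXXX': L should not appear more than once

No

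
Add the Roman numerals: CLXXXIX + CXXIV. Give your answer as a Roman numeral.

CLXXXIX = 189
CXXIV = 124
189 + 124 = 313

CCCXIII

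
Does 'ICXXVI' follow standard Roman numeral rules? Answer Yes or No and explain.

'ICXXVI': Invalid subtractive combination: IC

No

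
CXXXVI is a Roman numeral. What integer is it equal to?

CXXXVI: C=100, X=10, X=10, X=10, V=5, I=1
100 + 10 + 10 + 10 + 5 + 1 = 136

136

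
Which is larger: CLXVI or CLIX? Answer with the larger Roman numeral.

CLXVI = 166
CLIX = 159
166 is larger

CLXVI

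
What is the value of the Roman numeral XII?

XII: X=10, I=1, I=1
10 + 1 + 1 = 12

12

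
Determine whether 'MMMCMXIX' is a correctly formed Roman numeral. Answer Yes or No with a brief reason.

'MMMCMXIX': Check the rules: uses only the symbols I, V, X, L, C, D, M; no symbol is repeated more than three times in a row; V, L and D each appear at most once; the only places a smaller symbol precedes a larger one are the allowed subtractive pairs CM, IX, the symbol right after such a pair (if any) is smaller than the pair's first symbol, and otherwise the values never increase from left to right. Value: M (1000) + M (1000) + M (1000) + CM (900) + X (10) + IX (9) = 3919. So it is a valid standard Roman numeral.

Yes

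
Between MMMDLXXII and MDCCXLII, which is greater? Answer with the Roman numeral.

MMMDLXXII = 3572
MDCCXLII = 1742
3572 is larger

MMMDLXXII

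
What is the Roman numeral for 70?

Convert 70 to Roman numerals:
  70 contains 1×50 (L)
  20 contains 2×10 (XX)

LXX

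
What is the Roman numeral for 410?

Convert 410 to Roman numerals:
  410 contains 1×400 (CD)
  10 contains 1×10 (X)

CDX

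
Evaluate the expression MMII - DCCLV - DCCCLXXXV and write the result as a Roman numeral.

MMII = 2002, DCCLV = 755, DCCCLXXXV = 885
2002 - 755 = 1247
1247 - 885 = 362

CCCLXII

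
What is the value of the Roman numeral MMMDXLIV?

MMMDXLIV: M=1000, M=1000, M=1000, D=500, XL=40, IV=4
1000 + 1000 + 1000 + 500 + 40 + 4 = 3544

3544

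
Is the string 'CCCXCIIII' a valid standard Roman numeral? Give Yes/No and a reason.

'CCCXCIIII': More than 3 consecutive I's

No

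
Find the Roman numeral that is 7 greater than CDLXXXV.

CDLXXXV = 485
485 + 7 = 492

CDXCII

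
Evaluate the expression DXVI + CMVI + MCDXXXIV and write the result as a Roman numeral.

DXVI = 516, CMVI = 906, MCDXXXIV = 1434
516 + 906 = 1422
1422 + 1434 = 2856

MMDCCCLVI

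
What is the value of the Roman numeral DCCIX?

DCCIX: D=500, C=100, C=100, IX=9
500 + 100 + 100 + 9 = 709

709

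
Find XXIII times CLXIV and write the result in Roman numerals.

XXIII = 23
CLXIV = 164
23 × 164 = 3772

MMMDCCLXXII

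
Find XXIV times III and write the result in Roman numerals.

XXIV = 24
III = 3
24 × 3 = 72

LXXII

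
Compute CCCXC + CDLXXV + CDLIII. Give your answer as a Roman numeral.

CCCXC = 390, CDLXXV = 475, CDLIII = 453
390 + 475 = 865
865 + 453 = 1318

MCCCXVIII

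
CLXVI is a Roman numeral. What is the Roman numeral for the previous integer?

CLXVI = 166; previous is 165

CLXV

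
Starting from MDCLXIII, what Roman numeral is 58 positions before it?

MDCLXIII = 1663
1663 - 58 = 1605

MDCV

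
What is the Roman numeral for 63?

Convert 63 to Roman numerals:
  63 contains 1×50 (L)
  13 contains 1×10 (X)
  3 contains 3×1 (III)

LXIII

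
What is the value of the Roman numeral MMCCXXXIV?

MMCCXXXIV: M=1000, M=1000, C=100, C=100, X=10, X=10, X=10, IV=4
1000 + 1000 + 100 + 100 + 10 + 10 + 10 + 4 = 2234

2234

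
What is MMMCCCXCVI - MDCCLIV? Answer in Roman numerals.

MMMCCCXCVI = 3396
MDCCLIV = 1754
3396 - 1754 = 1642

MDCXLII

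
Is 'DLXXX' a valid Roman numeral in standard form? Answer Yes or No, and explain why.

'DLXXX': Check the rules: uses only the symbols I, V, X, L, C, D, M; no symbol is repeated more than three times in a row; V, L and D each appear at most once; no smaller symbol precedes a larger one (values never increase from left to right). Value: D (500) + L (50) + X (10) + X (10) + X (10) = 580. So it is a valid standard Roman numeral.

Yes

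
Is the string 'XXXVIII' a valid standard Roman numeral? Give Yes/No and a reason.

'XXXVIII': Check the rules: uses only the symbols I, V, X, L, C, D, M; no symbol is repeated more than three times in a row; V, L and D each appear at most once; no smaller symbol precedes a larger one (values never increase from left to right). Value: X (10) + X (10) + X (10) + V (5) + I (1) + I (1) + I (1) = 38. So it is a valid standard Roman numeral.

Yes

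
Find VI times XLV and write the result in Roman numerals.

VI = 6
XLV = 45
6 × 45 = 270

CCLXX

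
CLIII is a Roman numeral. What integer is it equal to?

CLIII: C=100, L=50, I=1, I=1, I=1
100 + 50 + 1 + 1 + 1 = 153

153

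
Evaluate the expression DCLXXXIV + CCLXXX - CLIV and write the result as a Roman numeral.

DCLXXXIV = 684, CCLXXX = 280, CLIV = 154
684 + 280 = 964
964 - 154 = 810

DCCCX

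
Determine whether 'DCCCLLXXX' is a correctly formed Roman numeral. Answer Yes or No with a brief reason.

'DCCCLLXXX': L should not appear more than once

No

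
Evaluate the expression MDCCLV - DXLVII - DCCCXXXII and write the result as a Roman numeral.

MDCCLV = 1755, DXLVII = 547, DCCCXXXII = 832
1755 - 547 = 1208
1208 - 832 = 376

CCCLXXVI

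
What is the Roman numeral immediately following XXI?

XXI = 21; next is 22

XXII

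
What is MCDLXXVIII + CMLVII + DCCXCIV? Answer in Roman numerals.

MCDLXXVIII = 1478, CMLVII = 957, DCCXCIV = 794
1478 + 957 = 2435
2435 + 794 = 3229

MMMCCXXIX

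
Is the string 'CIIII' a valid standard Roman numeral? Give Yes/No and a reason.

'CIIII': More than 3 consecutive I's

No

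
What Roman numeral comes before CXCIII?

CXCIII = 193, so the previous integer is 193 - 1 = 192

CXCII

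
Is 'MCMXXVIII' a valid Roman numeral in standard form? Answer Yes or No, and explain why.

'MCMXXVIII': Check the rules: uses only the symbols I, V, X, L, C, D, M; no symbol is repeated more than three times in a row; V, L and D each appear at most once; the only place a smaller symbol precedes a larger one is the allowed subtractive pair CM, the symbol right after such a pair (if any) is smaller than the pair's first symbol, and otherwise the values never increase from left to right. Value: M (1000) + CM (900) + X (10) + X (10) + V (5) + I (1) + I (1) + I (1) = 1928. So it is a valid standard Roman numeral.

Yes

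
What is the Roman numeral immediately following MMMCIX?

MMMCIX = 3109, so the next integer is 3109 + 1 = 3110

MMMCX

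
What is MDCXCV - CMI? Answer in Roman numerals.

MDCXCV = 1695
CMI = 901
1695 - 901 = 794

DCCXCIV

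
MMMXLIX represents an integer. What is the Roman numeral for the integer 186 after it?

MMMXLIX = 3049
3049 + 186 = 3235

MMMCCXXXV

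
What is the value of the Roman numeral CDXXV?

CDXXV: CD=400, X=10, X=10, V=5
400 + 10 + 10 + 5 = 425

425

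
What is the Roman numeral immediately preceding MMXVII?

MMXVII = 2017; previous is 2016

MMXVI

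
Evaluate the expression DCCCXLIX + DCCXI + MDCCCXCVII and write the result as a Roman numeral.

DCCCXLIX = 849, DCCXI = 711, MDCCCXCVII = 1897
849 + 711 = 1560
1560 + 1897 = 3457

MMMCDLVII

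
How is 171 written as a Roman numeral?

Convert 171 to Roman numerals:
  171 contains 1×100 (C)
  71 contains 1×50 (L)
  21 contains 2×10 (XX)
  1 contains 1×1 (I)

CLXXI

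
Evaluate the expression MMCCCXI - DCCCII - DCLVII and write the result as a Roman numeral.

MMCCCXI = 2311, DCCCII = 802, DCLVII = 657
2311 - 802 = 1509
1509 - 657 = 852

DCCCLII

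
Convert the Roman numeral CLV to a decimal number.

CLV: C=100, L=50, V=5
100 + 50 + 5 = 155

155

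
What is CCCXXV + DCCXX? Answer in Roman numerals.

CCCXXV = 325
DCCXX = 720
325 + 720 = 1045

MXLV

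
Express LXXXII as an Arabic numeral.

LXXXII: L=50, X=10, X=10, X=10, I=1, I=1
50 + 10 + 10 + 10 + 1 + 1 = 82

82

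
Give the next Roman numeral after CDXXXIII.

CDXXXIII = 433; next is 434

CDXXXIV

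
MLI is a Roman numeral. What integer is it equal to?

MLI: M=1000, L=50, I=1
1000 + 50 + 1 = 1051

1051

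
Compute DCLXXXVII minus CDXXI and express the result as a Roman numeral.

DCLXXXVII = 687
CDXXI = 421
687 - 421 = 266

CCLXVI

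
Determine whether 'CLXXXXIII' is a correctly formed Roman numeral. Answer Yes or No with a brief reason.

'CLXXXXIII': More than 3 consecutive X's

No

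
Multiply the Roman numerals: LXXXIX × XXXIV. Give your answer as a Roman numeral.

LXXXIX = 89
XXXIV = 34
89 × 34 = 3026

MMMXXVI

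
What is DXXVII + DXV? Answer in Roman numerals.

DXXVII = 527
DXV = 515
527 + 515 = 1042

MXLII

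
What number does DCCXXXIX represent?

DCCXXXIX: D=500, C=100, C=100, X=10, X=10, X=10, IX=9
500 + 100 + 100 + 10 + 10 + 10 + 9 = 739

739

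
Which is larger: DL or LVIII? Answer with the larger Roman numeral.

DL = 550
LVIII = 58
550 is larger

DL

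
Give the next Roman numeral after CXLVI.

CXLVI = 146, so the next integer is 146 + 1 = 147

CXLVII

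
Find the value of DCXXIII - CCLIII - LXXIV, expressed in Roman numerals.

DCXXIII = 623, CCLIII = 253, LXXIV = 74
623 - 253 = 370
370 - 74 = 296

CCXCVI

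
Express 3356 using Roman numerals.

Convert 3356 to Roman numerals:
  3356 contains 3×1000 (MMM)
  356 contains 3×100 (CCC)
  56 contains 1×50 (L)
  6 contains 1×5 (V)
  1 contains 1×1 (I)

MMMCCCLVI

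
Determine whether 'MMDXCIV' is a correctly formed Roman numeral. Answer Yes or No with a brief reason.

'MMDXCIV': Check the rules: uses only the symbols I, V, X, L, C, D, M; no symbol is repeated more than three times in a row; V, L and D each appear at most once; the only places a smaller symbol precedes a larger one are the allowed subtractive pairs XC, IV, the symbol right after such a pair (if any) is smaller than the pair's first symbol, and otherwise the values never increase from left to right. Value: M (1000) + M (1000) + D (500) + XC (90) + IV (4) = 2594. So it is a valid standard Roman numeral.

Yes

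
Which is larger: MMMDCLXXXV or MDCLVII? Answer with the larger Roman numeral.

MMMDCLXXXV = 3685
MDCLVII = 1657
3685 is larger

MMMDCLXXXV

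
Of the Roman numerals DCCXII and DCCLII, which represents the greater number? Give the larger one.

DCCXII = 712
DCCLII = 752
752 is larger

DCCLII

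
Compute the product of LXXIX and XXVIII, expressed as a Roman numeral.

LXXIX = 79
XXVIII = 28
79 × 28 = 2212

MMCCXII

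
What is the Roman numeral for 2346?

Convert 2346 to Roman numerals:
  2346 contains 2×1000 (MM)
  346 contains 3×100 (CCC)
  46 contains 1×40 (XL)
  6 contains 1×5 (V)
  1 contains 1×1 (I)

MMCCCXLVI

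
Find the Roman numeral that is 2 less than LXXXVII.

LXXXVII = 87
87 - 2 = 85

LXXXV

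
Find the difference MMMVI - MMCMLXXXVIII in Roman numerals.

MMMVI = 3006
MMCMLXXXVIII = 2988
3006 - 2988 = 18

XVIII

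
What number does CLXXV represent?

CLXXV: C=100, L=50, X=10, X=10, V=5
100 + 50 + 10 + 10 + 5 = 175

175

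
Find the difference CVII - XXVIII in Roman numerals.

CVII = 107
XXVIII = 28
107 - 28 = 79

LXXIX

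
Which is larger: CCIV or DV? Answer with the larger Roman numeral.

CCIV = 204
DV = 505
505 is larger

DV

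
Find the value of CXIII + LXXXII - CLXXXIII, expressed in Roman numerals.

CXIII = 113, LXXXII = 82, CLXXXIII = 183
113 + 82 = 195
195 - 183 = 12

XII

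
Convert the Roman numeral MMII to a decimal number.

MMII: M=1000, M=1000, I=1, I=1
1000 + 1000 + 1 + 1 = 2002

2002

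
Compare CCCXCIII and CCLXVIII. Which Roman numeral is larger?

CCCXCIII = 393
CCLXVIII = 268
393 is larger

CCCXCIII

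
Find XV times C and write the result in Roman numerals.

XV = 15
C = 100
15 × 100 = 1500

MD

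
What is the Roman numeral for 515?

Convert 515 to Roman numerals:
  515 contains 1×500 (D)
  15 contains 1×10 (X)
  5 contains 1×5 (V)

DXV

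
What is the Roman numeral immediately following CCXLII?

CCXLII = 242, so the next integer is 242 + 1 = 243

CCXLIII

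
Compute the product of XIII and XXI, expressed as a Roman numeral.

XIII = 13
XXI = 21
13 × 21 = 273

CCLXXIII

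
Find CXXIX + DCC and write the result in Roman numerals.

CXXIX = 129
DCC = 700
129 + 700 = 829

DCCCXXIX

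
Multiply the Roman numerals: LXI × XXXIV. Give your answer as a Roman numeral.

LXI = 61
XXXIV = 34
61 × 34 = 2074

MMLXXIV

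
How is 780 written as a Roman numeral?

Convert 780 to Roman numerals:
  780 contains 1×500 (D)
  280 contains 2×100 (CC)
  80 contains 1×50 (L)
  30 contains 3×10 (XXX)

DCCLXXX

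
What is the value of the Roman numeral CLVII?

CLVII: C=100, L=50, V=5, I=1, I=1
100 + 50 + 5 + 1 + 1 = 157

157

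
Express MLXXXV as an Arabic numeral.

MLXXXV: M=1000, L=50, X=10, X=10, X=10, V=5
1000 + 50 + 10 + 10 + 10 + 5 = 1085

1085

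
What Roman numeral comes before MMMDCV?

MMMDCV = 3605; previous is 3604

MMMDCIV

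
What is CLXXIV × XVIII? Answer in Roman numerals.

CLXXIV = 174
XVIII = 18
174 × 18 = 3132

MMMCXXXII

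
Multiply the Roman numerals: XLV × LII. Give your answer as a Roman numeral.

XLV = 45
LII = 52
45 × 52 = 2340

MMCCCXL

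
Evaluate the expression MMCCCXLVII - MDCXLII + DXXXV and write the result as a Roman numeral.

MMCCCXLVII = 2347, MDCXLII = 1642, DXXXV = 535
2347 - 1642 = 705
705 + 535 = 1240

MCCXL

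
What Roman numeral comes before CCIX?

CCIX = 209, so the previous integer is 209 - 1 = 208

CCVIII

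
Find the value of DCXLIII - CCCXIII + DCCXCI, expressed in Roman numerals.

DCXLIII = 643, CCCXIII = 313, DCCXCI = 791
643 - 313 = 330
330 + 791 = 1121

MCXXI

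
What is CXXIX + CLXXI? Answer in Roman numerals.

CXXIX = 129
CLXXI = 171
129 + 171 = 300

CCC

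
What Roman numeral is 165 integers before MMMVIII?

MMMVIII = 3008
3008 - 165 = 2843

MMDCCCXLIII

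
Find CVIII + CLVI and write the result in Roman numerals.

CVIII = 108
CLVI = 156
108 + 156 = 264

CCLXIV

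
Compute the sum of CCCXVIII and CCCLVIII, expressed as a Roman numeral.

CCCXVIII = 318
CCCLVIII = 358
318 + 358 = 676

DCLXXVI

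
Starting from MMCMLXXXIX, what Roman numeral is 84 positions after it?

MMCMLXXXIX = 2989
2989 + 84 = 3073

MMMLXXIII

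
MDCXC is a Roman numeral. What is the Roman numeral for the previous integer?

MDCXC = 1690; previous is 1689

MDCLXXXIX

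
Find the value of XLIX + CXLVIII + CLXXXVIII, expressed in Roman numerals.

XLIX = 49, CXLVIII = 148, CLXXXVIII = 188
49 + 148 = 197
197 + 188 = 385

CCCLXXXV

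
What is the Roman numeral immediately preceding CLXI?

CLXI = 161, so the previous integer is 161 - 1 = 160

CLX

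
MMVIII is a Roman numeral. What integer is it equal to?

MMVIII: M=1000, M=1000, V=5, I=1, I=1, I=1
1000 + 1000 + 5 + 1 + 1 + 1 = 2008

2008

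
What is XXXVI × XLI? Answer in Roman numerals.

XXXVI = 36
XLI = 41
36 × 41 = 1476

MCDLXXVI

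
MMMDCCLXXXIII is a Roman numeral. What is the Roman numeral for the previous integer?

MMMDCCLXXXIII = 3783; previous is 3782

MMMDCCLXXXII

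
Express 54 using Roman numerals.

Convert 54 to Roman numerals:
  54 contains 1×50 (L)
  4 contains 1×4 (IV)

LIV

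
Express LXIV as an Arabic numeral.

LXIV: L=50, X=10, IV=4
50 + 10 + 4 = 64

64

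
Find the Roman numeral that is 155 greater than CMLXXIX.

CMLXXIX = 979
979 + 155 = 1134

MCXXXIV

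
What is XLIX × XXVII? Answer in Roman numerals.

XLIX = 49
XXVII = 27
49 × 27 = 1323

MCCCXXIII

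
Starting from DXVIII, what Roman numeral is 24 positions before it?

DXVIII = 518
518 - 24 = 494

CDXCIV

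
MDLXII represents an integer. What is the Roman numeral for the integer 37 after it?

MDLXII = 1562
1562 + 37 = 1599

MDXCIX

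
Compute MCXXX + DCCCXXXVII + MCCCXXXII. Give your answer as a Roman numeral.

MCXXX = 1130, DCCCXXXVII = 837, MCCCXXXII = 1332
1130 + 837 = 1967
1967 + 1332 = 3299

MMMCCXCIX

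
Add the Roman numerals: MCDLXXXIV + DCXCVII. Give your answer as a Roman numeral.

MCDLXXXIV = 1484
DCXCVII = 697
1484 + 697 = 2181

MMCLXXXI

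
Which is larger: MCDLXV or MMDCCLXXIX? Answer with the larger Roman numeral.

MCDLXV = 1465
MMDCCLXXIX = 2779
2779 is larger

MMDCCLXXIX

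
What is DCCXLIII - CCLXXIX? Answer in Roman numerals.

DCCXLIII = 743
CCLXXIX = 279
743 - 279 = 464

CDLXIV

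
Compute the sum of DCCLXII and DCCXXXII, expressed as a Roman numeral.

DCCLXII = 762
DCCXXXII = 732
762 + 732 = 1494

MCDXCIV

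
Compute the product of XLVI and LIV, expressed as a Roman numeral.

XLVI = 46
LIV = 54
46 × 54 = 2484

MMCDLXXXIV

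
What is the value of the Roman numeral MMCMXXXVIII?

MMCMXXXVIII: M=1000, M=1000, CM=900, X=10, X=10, X=10, V=5, I=1, I=1, I=1
1000 + 1000 + 900 + 10 + 10 + 10 + 5 + 1 + 1 + 1 = 2938

2938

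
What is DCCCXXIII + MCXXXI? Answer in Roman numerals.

DCCCXXIII = 823
MCXXXI = 1131
823 + 1131 = 1954

MCMLIV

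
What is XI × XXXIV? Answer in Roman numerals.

XI = 11
XXXIV = 34
11 × 34 = 374

CCCLXXIV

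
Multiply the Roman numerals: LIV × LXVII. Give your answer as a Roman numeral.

LIV = 54
LXVII = 67
54 × 67 = 3618

MMMDCXVIII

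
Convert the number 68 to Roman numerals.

Convert 68 to Roman numerals:
  68 contains 1×50 (L)
  18 contains 1×10 (X)
  8 contains 1×5 (V)
  3 contains 3×1 (III)

LXVIII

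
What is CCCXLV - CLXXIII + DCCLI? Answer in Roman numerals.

CCCXLV = 345, CLXXIII = 173, DCCLI = 751
345 - 173 = 172
172 + 751 = 923

CMXXIII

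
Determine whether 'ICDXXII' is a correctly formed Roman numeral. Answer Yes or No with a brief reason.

'ICDXXII': Invalid subtractive combination: IC

No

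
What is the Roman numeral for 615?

Convert 615 to Roman numerals:
  615 contains 1×500 (D)
  115 contains 1×100 (C)
  15 contains 1×10 (X)
  5 contains 1×5 (V)

DCXV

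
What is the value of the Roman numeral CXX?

CXX: C=100, X=10, X=10
100 + 10 + 10 = 120

120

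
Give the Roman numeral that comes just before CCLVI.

CCLVI = 256, so the previous integer is 256 - 1 = 255

CCLV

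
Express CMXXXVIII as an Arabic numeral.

CMXXXVIII: CM=900, X=10, X=10, X=10, V=5, I=1, I=1, I=1
900 + 10 + 10 + 10 + 5 + 1 + 1 + 1 = 938

938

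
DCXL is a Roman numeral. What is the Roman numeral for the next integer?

DCXL = 640; next is 641

DCXLI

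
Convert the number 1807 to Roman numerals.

Convert 1807 to Roman numerals:
  1807 contains 1×1000 (M)
  807 contains 1×500 (D)
  307 contains 3×100 (CCC)
  7 contains 1×5 (V)
  2 contains 2×1 (II)

MDCCCVII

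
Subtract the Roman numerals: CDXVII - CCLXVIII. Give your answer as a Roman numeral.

CDXVII = 417
CCLXVIII = 268
417 - 268 = 149

CXLIX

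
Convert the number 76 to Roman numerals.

Convert 76 to Roman numerals:
  76 contains 1×50 (L)
  26 contains 2×10 (XX)
  6 contains 1×5 (V)
  1 contains 1×1 (I)

LXXVI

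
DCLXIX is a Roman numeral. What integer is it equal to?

DCLXIX: D=500, C=100, L=50, X=10, IX=9
500 + 100 + 50 + 10 + 9 = 669

669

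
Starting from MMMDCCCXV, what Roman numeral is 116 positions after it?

MMMDCCCXV = 3815
3815 + 116 = 3931

MMMCMXXXI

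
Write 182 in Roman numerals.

Convert 182 to Roman numerals:
  182 contains 1×100 (C)
  82 contains 1×50 (L)
  32 contains 3×10 (XXX)
  2 contains 2×1 (II)

CLXXXII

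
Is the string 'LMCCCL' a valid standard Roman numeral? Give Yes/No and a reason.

'LMCCCL': L should not appear more than once

No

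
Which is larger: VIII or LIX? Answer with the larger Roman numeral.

VIII = 8
LIX = 59
59 is larger

LIX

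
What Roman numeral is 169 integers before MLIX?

MLIX = 1059
1059 - 169 = 890

DCCCXC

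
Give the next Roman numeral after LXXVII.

LXXVII = 77, so the next integer is 77 + 1 = 78

LXXVIII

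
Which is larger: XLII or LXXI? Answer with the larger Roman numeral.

XLII = 42
LXXI = 71
71 is larger

LXXI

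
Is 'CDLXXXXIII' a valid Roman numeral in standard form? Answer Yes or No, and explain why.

'CDLXXXXIII': More than 3 consecutive X's

No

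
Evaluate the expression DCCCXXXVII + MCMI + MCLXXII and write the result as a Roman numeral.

DCCCXXXVII = 837, MCMI = 1901, MCLXXII = 1172
837 + 1901 = 2738
2738 + 1172 = 3910

MMMCMX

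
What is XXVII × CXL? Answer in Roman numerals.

XXVII = 27
CXL = 140
27 × 140 = 3780

MMMDCCLXXX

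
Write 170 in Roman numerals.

Convert 170 to Roman numerals:
  170 contains 1×100 (C)
  70 contains 1×50 (L)
  20 contains 2×10 (XX)

CLXX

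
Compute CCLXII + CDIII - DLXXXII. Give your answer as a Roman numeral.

CCLXII = 262, CDIII = 403, DLXXXII = 582
262 + 403 = 665
665 - 582 = 83

LXXXIII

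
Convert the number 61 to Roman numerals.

Convert 61 to Roman numerals:
  61 contains 1×50 (L)
  11 contains 1×10 (X)
  1 contains 1×1 (I)

LXI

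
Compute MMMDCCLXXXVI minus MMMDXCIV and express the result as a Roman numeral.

MMMDCCLXXXVI = 3786
MMMDXCIV = 3594
3786 - 3594 = 192

CXCII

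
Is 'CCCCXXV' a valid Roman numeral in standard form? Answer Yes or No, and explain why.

'CCCCXXV': More than 3 consecutive C's

No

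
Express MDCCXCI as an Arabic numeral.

MDCCXCI: M=1000, D=500, C=100, C=100, XC=90, I=1
1000 + 500 + 100 + 100 + 90 + 1 = 1791

1791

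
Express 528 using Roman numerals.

Convert 528 to Roman numerals:
  528 contains 1×500 (D)
  28 contains 2×10 (XX)
  8 contains 1×5 (V)
  3 contains 3×1 (III)

DXXVIII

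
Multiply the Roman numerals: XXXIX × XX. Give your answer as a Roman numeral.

XXXIX = 39
XX = 20
39 × 20 = 780

DCCLXXX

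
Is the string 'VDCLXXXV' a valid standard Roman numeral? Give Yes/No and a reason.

'VDCLXXXV': V should not appear more than once

No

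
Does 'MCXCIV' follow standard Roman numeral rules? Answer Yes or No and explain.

'MCXCIV': Check the rules: uses only the symbols I, V, X, L, C, D, M; no symbol is repeated more than three times in a row; V, L and D each appear at most once; the only places a smaller symbol precedes a larger one are the allowed subtractive pairs XC, IV, the symbol right after such a pair (if any) is smaller than the pair's first symbol, and otherwise the values never increase from left to right. Value: M (1000) + C (100) + XC (90) + IV (4) = 1194. So it is a valid standard Roman numeral.

Yes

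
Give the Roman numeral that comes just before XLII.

XLII = 42; previous is 41

XLI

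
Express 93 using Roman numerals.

Convert 93 to Roman numerals:
  93 contains 1×90 (XC)
  3 contains 3×1 (III)

XCIII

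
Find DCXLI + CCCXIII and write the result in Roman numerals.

DCXLI = 641
CCCXIII = 313
641 + 313 = 954

CMLIV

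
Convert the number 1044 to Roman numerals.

Convert 1044 to Roman numerals:
  1044 contains 1×1000 (M)
  44 contains 1×40 (XL)
  4 contains 1×4 (IV)

MXLIV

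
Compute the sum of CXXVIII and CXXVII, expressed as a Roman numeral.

CXXVIII = 128
CXXVII = 127
128 + 127 = 255

CCLV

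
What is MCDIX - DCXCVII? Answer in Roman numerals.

MCDIX = 1409
DCXCVII = 697
1409 - 697 = 712

DCCXII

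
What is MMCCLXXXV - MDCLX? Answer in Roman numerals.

MMCCLXXXV = 2285
MDCLX = 1660
2285 - 1660 = 625

DCXXV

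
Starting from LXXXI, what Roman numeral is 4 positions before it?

LXXXI = 81
81 - 4 = 77

LXXVII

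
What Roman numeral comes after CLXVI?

CLXVI = 166; next is 167

CLXVII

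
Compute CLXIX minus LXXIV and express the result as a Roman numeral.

CLXIX = 169
LXXIV = 74
169 - 74 = 95

XCV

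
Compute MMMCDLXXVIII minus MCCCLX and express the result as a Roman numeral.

MMMCDLXXVIII = 3478
MCCCLX = 1360
3478 - 1360 = 2118

MMCXVIII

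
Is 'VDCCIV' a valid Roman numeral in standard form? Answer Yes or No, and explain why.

'VDCCIV': V should not appear more than once

No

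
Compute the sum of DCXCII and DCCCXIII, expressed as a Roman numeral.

DCXCII = 692
DCCCXIII = 813
692 + 813 = 1505

MDV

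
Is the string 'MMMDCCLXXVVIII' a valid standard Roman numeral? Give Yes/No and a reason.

'MMMDCCLXXVVIII': V should not appear more than once

No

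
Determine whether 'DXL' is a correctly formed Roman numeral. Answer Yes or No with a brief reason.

'DXL': Check the rules: uses only the symbols I, V, X, L, C, D, M; no symbol is repeated more than three times in a row; V, L and D each appear at most once; the only place a smaller symbol precedes a larger one is the allowed subtractive pair XL, the symbol right after such a pair (if any) is smaller than the pair's first symbol, and otherwise the values never increase from left to right. Value: D (500) + XL (40) = 540. So it is a valid standard Roman numeral.

Yes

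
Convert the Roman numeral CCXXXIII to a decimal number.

CCXXXIII: C=100, C=100, X=10, X=10, X=10, I=1, I=1, I=1
100 + 100 + 10 + 10 + 10 + 1 + 1 + 1 = 233

233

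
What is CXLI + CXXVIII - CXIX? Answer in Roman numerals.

CXLI = 141, CXXVIII = 128, CXIX = 119
141 + 128 = 269
269 - 119 = 150

CL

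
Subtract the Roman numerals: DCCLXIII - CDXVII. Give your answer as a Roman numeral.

DCCLXIII = 763
CDXVII = 417
763 - 417 = 346

CCCXLVI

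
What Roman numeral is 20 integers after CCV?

CCV = 205
205 + 20 = 225

CCXXV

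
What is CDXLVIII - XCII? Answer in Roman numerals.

CDXLVIII = 448
XCII = 92
448 - 92 = 356

CCCLVI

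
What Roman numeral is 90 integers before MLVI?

MLVI = 1056
1056 - 90 = 966

CMLXVI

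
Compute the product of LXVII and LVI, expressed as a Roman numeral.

LXVII = 67
LVI = 56
67 × 56 = 3752

MMMDCCLII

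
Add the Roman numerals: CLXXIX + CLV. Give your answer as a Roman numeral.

CLXXIX = 179
CLV = 155
179 + 155 = 334

CCCXXXIV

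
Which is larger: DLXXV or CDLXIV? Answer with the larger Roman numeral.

DLXXV = 575
CDLXIV = 464
575 is larger

DLXXV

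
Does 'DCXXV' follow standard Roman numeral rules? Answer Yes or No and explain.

'DCXXV': Check the rules: uses only the symbols I, V, X, L, C, D, M; no symbol is repeated more than three times in a row; V, L and D each appear at most once; no smaller symbol precedes a larger one (values never increase from left to right). Value: D (500) + C (100) + X (10) + X (10) + V (5) = 625. So it is a valid standard Roman numeral.

Yes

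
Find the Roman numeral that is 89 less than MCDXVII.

MCDXVII = 1417
1417 - 89 = 1328

MCCCXXVIII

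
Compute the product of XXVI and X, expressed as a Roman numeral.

XXVI = 26
X = 10
26 × 10 = 260

CCLX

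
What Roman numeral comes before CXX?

CXX = 120, so the previous integer is 120 - 1 = 119

CXIX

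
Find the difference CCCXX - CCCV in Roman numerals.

CCCXX = 320
CCCV = 305
320 - 305 = 15

XV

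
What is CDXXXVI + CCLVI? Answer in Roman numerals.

CDXXXVI = 436
CCLVI = 256
436 + 256 = 692

DCXCII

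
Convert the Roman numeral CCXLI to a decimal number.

CCXLI: C=100, C=100, XL=40, I=1
100 + 100 + 40 + 1 = 241

241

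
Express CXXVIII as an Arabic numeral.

CXXVIII: C=100, X=10, X=10, V=5, I=1, I=1, I=1
100 + 10 + 10 + 5 + 1 + 1 + 1 = 128

128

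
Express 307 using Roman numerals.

Convert 307 to Roman numerals:
  307 contains 3×100 (CCC)
  7 contains 1×5 (V)
  2 contains 2×1 (II)

CCCVII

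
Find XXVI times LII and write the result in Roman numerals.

XXVI = 26
LII = 52
26 × 52 = 1352

MCCCLII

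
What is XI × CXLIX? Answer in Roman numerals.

XI = 11
CXLIX = 149
11 × 149 = 1639

MDCXXXIX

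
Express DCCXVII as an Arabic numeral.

DCCXVII: D=500, C=100, C=100, X=10, V=5, I=1, I=1
500 + 100 + 100 + 10 + 5 + 1 + 1 = 717

717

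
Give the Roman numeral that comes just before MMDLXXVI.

MMDLXXVI = 2576, so the previous integer is 2576 - 1 = 2575

MMDLXXV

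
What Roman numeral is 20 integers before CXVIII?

CXVIII = 118
118 - 20 = 98

XCVIII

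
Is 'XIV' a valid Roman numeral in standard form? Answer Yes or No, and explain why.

'XIV': Check the rules: uses only the symbols I, V, X, L, C, D, M; no symbol is repeated more than three times in a row; V, L and D each appear at most once; the only place a smaller symbol precedes a larger one is the allowed subtractive pair IV, the symbol right after such a pair (if any) is smaller than the pair's first symbol, and otherwise the values never increase from left to right. Value: X (10) + IV (4) = 14. So it is a valid standard Roman numeral.

Yes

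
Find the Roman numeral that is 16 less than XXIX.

XXIX = 29
29 - 16 = 13

XIII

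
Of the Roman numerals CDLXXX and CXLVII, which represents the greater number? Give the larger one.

CDLXXX = 480
CXLVII = 147
480 is larger

CDLXXX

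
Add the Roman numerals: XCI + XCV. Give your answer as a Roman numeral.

XCI = 91
XCV = 95
91 + 95 = 186

CLXXXVI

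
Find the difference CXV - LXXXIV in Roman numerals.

CXV = 115
LXXXIV = 84
115 - 84 = 31

XXXI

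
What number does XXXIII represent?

XXXIII: X=10, X=10, X=10, I=1, I=1, I=1
10 + 10 + 10 + 1 + 1 + 1 = 33

33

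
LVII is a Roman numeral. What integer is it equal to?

LVII: L=50, V=5, I=1, I=1
50 + 5 + 1 + 1 = 57

57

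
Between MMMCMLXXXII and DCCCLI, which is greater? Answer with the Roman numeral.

MMMCMLXXXII = 3982
DCCCLI = 851
3982 is larger

MMMCMLXXXII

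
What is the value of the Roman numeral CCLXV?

CCLXV: C=100, C=100, L=50, X=10, V=5
100 + 100 + 50 + 10 + 5 = 265

265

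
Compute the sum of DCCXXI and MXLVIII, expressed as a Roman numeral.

DCCXXI = 721
MXLVIII = 1048
721 + 1048 = 1769

MDCCLXIX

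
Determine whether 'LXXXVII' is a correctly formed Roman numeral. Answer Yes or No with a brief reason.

'LXXXVII': Check the rules: uses only the symbols I, V, X, L, C, D, M; no symbol is repeated more than three times in a row; V, L and D each appear at most once; no smaller symbol precedes a larger one (values never increase from left to right). Value: L (50) + X (10) + X (10) + X (10) + V (5) + I (1) + I (1) = 87. So it is a valid standard Roman numeral.

Yes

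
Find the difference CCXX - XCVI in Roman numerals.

CCXX = 220
XCVI = 96
220 - 96 = 124

CXXIV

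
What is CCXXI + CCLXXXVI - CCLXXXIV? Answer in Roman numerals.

CCXXI = 221, CCLXXXVI = 286, CCLXXXIV = 284
221 + 286 = 507
507 - 284 = 223

CCXXIII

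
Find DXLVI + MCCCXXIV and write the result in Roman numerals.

DXLVI = 546
MCCCXXIV = 1324
546 + 1324 = 1870

MDCCCLXX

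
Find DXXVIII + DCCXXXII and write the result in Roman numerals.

DXXVIII = 528
DCCXXXII = 732
528 + 732 = 1260

MCCLX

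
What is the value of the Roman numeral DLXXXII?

DLXXXII: D=500, L=50, X=10, X=10, X=10, I=1, I=1
500 + 50 + 10 + 10 + 10 + 1 + 1 = 582

582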